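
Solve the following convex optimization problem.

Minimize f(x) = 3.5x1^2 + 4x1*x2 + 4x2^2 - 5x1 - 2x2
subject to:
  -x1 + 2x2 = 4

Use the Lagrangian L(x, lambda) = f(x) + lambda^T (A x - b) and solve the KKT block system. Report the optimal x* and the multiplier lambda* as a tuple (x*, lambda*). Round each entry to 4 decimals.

Form the Lagrangian:
  L(x, lambda) = (1/2) x^T Q x + c^T x + lambda^T (A x - b)
Stationarity (grad_x L = 0): Q x + c + A^T lambda = 0.
Primal feasibility: A x = b.

This gives the KKT block system:
  [ Q   A^T ] [ x     ]   [-c ]
  [ A    0  ] [ lambda ] = [ b ]

Solving the linear system:
  x*      = (-0.7692, 1.6154)
  lambda* = (-3.9231)
  f(x*)   = 8.1538

x* = (-0.7692, 1.6154), lambda* = (-3.9231)


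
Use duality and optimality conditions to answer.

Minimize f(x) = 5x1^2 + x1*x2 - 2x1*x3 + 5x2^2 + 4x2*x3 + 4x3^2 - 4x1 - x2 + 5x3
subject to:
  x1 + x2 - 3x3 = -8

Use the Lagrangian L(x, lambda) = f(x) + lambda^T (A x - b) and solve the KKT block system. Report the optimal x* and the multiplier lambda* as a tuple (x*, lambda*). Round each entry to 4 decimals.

Form the Lagrangian:
  L(x, lambda) = (1/2) x^T Q x + c^T x + lambda^T (A x - b)
Stationarity (grad_x L = 0): Q x + c + A^T lambda = 0.
Primal feasibility: A x = b.

This gives the KKT block system:
  [ Q   A^T ] [ x     ]   [-c ]
  [ A    0  ] [ lambda ] = [ b ]

Solving the linear system:
  x*      = (0.4444, -1.4444, 2.3333)
  lambda* = (5.6667)
  f(x*)   = 28.3333

x* = (0.4444, -1.4444, 2.3333), lambda* = (5.6667)


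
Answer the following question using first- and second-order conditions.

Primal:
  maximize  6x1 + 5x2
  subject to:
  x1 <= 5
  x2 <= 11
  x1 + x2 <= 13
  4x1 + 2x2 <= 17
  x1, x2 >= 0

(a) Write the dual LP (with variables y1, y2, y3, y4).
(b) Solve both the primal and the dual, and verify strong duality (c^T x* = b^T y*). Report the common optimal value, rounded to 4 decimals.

The standard primal-dual pair for 'max c^T x s.t. A x <= b, x >= 0' is:
  Dual:  min b^T y  s.t.  A^T y >= c,  y >= 0.

So the dual LP is:
  minimize  5y1 + 11y2 + 13y3 + 17y4
  subject to:
    y1 + y3 + 4y4 >= 6
    y2 + y3 + 2y4 >= 5
    y1, y2, y3, y4 >= 0

Solving the primal: x* = (0, 8.5).
  primal value c^T x* = 42.5.
Solving the dual: y* = (0, 0, 0, 2.5).
  dual value b^T y* = 42.5.
Strong duality: c^T x* = b^T y*. Confirmed.

42.5


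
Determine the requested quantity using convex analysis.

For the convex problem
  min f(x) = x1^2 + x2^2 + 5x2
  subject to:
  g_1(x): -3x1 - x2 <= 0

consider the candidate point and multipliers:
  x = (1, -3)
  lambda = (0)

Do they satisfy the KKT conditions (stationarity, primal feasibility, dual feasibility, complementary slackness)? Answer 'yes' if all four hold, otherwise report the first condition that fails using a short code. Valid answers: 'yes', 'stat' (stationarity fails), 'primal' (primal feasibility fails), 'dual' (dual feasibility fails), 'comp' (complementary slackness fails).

Gradient of f: grad f(x) = Q x + c = (2, -1)
Constraint values g_i(x) = a_i^T x - b_i:
  g_1((1, -3)) = 0
Stationarity residual: grad f(x) + sum_i lambda_i a_i = (2, -1)
  -> stationarity FAILS
Primal feasibility (all g_i <= 0): OK
Dual feasibility (all lambda_i >= 0): OK
Complementary slackness (lambda_i * g_i(x) = 0 for all i): OK

Verdict: the first failing condition is stationarity -> stat.

stat


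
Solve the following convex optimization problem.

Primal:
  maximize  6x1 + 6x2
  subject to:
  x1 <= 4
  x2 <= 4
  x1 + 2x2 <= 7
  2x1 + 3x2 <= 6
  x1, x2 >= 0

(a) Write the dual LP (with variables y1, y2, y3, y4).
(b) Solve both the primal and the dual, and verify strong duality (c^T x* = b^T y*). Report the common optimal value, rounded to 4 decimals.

The standard primal-dual pair for 'max c^T x s.t. A x <= b, x >= 0' is:
  Dual:  min b^T y  s.t.  A^T y >= c,  y >= 0.

So the dual LP is:
  minimize  4y1 + 4y2 + 7y3 + 6y4
  subject to:
    y1 + y3 + 2y4 >= 6
    y2 + 2y3 + 3y4 >= 6
    y1, y2, y3, y4 >= 0

Solving the primal: x* = (3, 0).
  primal value c^T x* = 18.
Solving the dual: y* = (0, 0, 0, 3).
  dual value b^T y* = 18.
Strong duality: c^T x* = b^T y*. Confirmed.

18


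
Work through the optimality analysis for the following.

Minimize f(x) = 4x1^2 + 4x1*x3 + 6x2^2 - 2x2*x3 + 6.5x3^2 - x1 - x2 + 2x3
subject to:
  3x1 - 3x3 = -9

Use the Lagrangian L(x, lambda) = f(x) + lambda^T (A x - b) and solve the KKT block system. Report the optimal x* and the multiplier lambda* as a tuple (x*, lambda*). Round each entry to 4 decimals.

Form the Lagrangian:
  L(x, lambda) = (1/2) x^T Q x + c^T x + lambda^T (A x - b)
Stationarity (grad_x L = 0): Q x + c + A^T lambda = 0.
Primal feasibility: A x = b.

This gives the KKT block system:
  [ Q   A^T ] [ x     ]   [-c ]
  [ A    0  ] [ lambda ] = [ b ]

Solving the linear system:
  x*      = (-1.7733, 0.2878, 1.2267)
  lambda* = (3.4264)
  f(x*)   = 17.3881

x* = (-1.7733, 0.2878, 1.2267), lambda* = (3.4264)


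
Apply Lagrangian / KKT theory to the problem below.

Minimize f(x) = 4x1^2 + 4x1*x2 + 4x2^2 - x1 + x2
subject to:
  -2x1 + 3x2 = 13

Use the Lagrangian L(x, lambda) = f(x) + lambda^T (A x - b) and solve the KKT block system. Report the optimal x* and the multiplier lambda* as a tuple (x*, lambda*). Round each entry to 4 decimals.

Form the Lagrangian:
  L(x, lambda) = (1/2) x^T Q x + c^T x + lambda^T (A x - b)
Stationarity (grad_x L = 0): Q x + c + A^T lambda = 0.
Primal feasibility: A x = b.

This gives the KKT block system:
  [ Q   A^T ] [ x     ]   [-c ]
  [ A    0  ] [ lambda ] = [ b ]

Solving the linear system:
  x*      = (-2.375, 2.75)
  lambda* = (-4.5)
  f(x*)   = 31.8125

x* = (-2.375, 2.75), lambda* = (-4.5)


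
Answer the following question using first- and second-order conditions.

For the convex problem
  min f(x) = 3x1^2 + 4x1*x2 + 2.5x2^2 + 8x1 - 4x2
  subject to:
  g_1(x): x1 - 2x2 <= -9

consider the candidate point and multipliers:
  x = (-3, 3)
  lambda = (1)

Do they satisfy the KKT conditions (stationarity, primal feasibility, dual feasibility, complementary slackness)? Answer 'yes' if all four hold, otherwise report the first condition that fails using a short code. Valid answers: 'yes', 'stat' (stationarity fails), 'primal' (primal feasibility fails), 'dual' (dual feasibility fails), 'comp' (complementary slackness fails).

Gradient of f: grad f(x) = Q x + c = (2, -1)
Constraint values g_i(x) = a_i^T x - b_i:
  g_1((-3, 3)) = 0
Stationarity residual: grad f(x) + sum_i lambda_i a_i = (3, -3)
  -> stationarity FAILS
Primal feasibility (all g_i <= 0): OK
Dual feasibility (all lambda_i >= 0): OK
Complementary slackness (lambda_i * g_i(x) = 0 for all i): OK

Verdict: the first failing condition is stationarity -> stat.

stat


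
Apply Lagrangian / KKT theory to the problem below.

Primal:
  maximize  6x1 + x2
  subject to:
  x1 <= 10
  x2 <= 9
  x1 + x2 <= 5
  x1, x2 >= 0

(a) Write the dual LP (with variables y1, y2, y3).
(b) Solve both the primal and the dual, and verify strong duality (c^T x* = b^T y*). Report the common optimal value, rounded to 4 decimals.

The standard primal-dual pair for 'max c^T x s.t. A x <= b, x >= 0' is:
  Dual:  min b^T y  s.t.  A^T y >= c,  y >= 0.

So the dual LP is:
  minimize  10y1 + 9y2 + 5y3
  subject to:
    y1 + y3 >= 6
    y2 + y3 >= 1
    y1, y2, y3 >= 0

Solving the primal: x* = (5, 0).
  primal value c^T x* = 30.
Solving the dual: y* = (0, 0, 6).
  dual value b^T y* = 30.
Strong duality: c^T x* = b^T y*. Confirmed.

30


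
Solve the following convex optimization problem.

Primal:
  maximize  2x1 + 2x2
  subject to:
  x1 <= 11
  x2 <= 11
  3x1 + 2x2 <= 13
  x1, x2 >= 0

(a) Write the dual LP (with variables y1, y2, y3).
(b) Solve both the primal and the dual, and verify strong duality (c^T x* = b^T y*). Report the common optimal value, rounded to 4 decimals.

The standard primal-dual pair for 'max c^T x s.t. A x <= b, x >= 0' is:
  Dual:  min b^T y  s.t.  A^T y >= c,  y >= 0.

So the dual LP is:
  minimize  11y1 + 11y2 + 13y3
  subject to:
    y1 + 3y3 >= 2
    y2 + 2y3 >= 2
    y1, y2, y3 >= 0

Solving the primal: x* = (0, 6.5).
  primal value c^T x* = 13.
Solving the dual: y* = (0, 0, 1).
  dual value b^T y* = 13.
Strong duality: c^T x* = b^T y*. Confirmed.

13


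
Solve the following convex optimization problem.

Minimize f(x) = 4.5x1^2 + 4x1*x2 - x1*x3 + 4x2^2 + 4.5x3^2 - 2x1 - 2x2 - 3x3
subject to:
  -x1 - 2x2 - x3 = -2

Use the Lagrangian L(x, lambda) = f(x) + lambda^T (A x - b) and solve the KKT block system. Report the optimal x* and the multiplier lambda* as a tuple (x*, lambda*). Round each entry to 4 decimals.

Form the Lagrangian:
  L(x, lambda) = (1/2) x^T Q x + c^T x + lambda^T (A x - b)
Stationarity (grad_x L = 0): Q x + c + A^T lambda = 0.
Primal feasibility: A x = b.

This gives the KKT block system:
  [ Q   A^T ] [ x     ]   [-c ]
  [ A    0  ] [ lambda ] = [ b ]

Solving the linear system:
  x*      = (0.2237, 0.6053, 0.5658)
  lambda* = (1.8684)
  f(x*)   = 0.1908

x* = (0.2237, 0.6053, 0.5658), lambda* = (1.8684)


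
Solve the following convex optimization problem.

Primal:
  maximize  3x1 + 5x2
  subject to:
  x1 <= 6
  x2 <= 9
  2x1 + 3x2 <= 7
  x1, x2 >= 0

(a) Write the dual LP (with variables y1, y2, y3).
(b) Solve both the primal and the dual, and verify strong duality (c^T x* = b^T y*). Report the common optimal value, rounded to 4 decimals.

The standard primal-dual pair for 'max c^T x s.t. A x <= b, x >= 0' is:
  Dual:  min b^T y  s.t.  A^T y >= c,  y >= 0.

So the dual LP is:
  minimize  6y1 + 9y2 + 7y3
  subject to:
    y1 + 2y3 >= 3
    y2 + 3y3 >= 5
    y1, y2, y3 >= 0

Solving the primal: x* = (0, 2.3333).
  primal value c^T x* = 11.6667.
Solving the dual: y* = (0, 0, 1.6667).
  dual value b^T y* = 11.6667.
Strong duality: c^T x* = b^T y*. Confirmed.

11.6667


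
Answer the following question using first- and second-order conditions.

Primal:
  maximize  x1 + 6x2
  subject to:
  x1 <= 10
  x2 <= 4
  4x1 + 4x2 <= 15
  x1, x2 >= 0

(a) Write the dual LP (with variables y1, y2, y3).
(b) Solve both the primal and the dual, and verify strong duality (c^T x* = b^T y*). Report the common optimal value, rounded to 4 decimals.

The standard primal-dual pair for 'max c^T x s.t. A x <= b, x >= 0' is:
  Dual:  min b^T y  s.t.  A^T y >= c,  y >= 0.

So the dual LP is:
  minimize  10y1 + 4y2 + 15y3
  subject to:
    y1 + 4y3 >= 1
    y2 + 4y3 >= 6
    y1, y2, y3 >= 0

Solving the primal: x* = (0, 3.75).
  primal value c^T x* = 22.5.
Solving the dual: y* = (0, 0, 1.5).
  dual value b^T y* = 22.5.
Strong duality: c^T x* = b^T y*. Confirmed.

22.5


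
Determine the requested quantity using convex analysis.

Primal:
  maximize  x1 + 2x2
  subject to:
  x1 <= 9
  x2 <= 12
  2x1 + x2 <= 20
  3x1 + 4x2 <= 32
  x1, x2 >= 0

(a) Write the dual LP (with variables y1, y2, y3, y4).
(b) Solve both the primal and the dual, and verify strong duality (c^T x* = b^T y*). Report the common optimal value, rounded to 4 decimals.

The standard primal-dual pair for 'max c^T x s.t. A x <= b, x >= 0' is:
  Dual:  min b^T y  s.t.  A^T y >= c,  y >= 0.

So the dual LP is:
  minimize  9y1 + 12y2 + 20y3 + 32y4
  subject to:
    y1 + 2y3 + 3y4 >= 1
    y2 + y3 + 4y4 >= 2
    y1, y2, y3, y4 >= 0

Solving the primal: x* = (0, 8).
  primal value c^T x* = 16.
Solving the dual: y* = (0, 0, 0, 0.5).
  dual value b^T y* = 16.
Strong duality: c^T x* = b^T y*. Confirmed.

16


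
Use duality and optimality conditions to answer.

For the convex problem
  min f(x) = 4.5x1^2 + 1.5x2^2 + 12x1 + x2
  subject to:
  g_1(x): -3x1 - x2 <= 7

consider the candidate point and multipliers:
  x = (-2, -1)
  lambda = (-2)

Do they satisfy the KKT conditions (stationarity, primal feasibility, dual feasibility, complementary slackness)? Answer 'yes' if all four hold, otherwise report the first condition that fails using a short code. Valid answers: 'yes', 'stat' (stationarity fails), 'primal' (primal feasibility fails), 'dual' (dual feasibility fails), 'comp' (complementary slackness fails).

Gradient of f: grad f(x) = Q x + c = (-6, -2)
Constraint values g_i(x) = a_i^T x - b_i:
  g_1((-2, -1)) = 0
Stationarity residual: grad f(x) + sum_i lambda_i a_i = (0, 0)
  -> stationarity OK
Primal feasibility (all g_i <= 0): OK
Dual feasibility (all lambda_i >= 0): FAILS
Complementary slackness (lambda_i * g_i(x) = 0 for all i): OK

Verdict: the first failing condition is dual_feasibility -> dual.

dual


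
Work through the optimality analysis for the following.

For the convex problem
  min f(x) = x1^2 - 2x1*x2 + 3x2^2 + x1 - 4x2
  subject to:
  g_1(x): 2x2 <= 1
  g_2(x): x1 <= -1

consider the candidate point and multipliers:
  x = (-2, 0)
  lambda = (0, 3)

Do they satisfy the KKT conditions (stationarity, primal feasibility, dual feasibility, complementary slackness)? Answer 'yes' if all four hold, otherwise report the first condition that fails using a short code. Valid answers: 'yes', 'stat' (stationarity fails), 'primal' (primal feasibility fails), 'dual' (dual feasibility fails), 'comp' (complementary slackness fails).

Gradient of f: grad f(x) = Q x + c = (-3, 0)
Constraint values g_i(x) = a_i^T x - b_i:
  g_1((-2, 0)) = -1
  g_2((-2, 0)) = -1
Stationarity residual: grad f(x) + sum_i lambda_i a_i = (0, 0)
  -> stationarity OK
Primal feasibility (all g_i <= 0): OK
Dual feasibility (all lambda_i >= 0): OK
Complementary slackness (lambda_i * g_i(x) = 0 for all i): FAILS

Verdict: the first failing condition is complementary_slackness -> comp.

comp


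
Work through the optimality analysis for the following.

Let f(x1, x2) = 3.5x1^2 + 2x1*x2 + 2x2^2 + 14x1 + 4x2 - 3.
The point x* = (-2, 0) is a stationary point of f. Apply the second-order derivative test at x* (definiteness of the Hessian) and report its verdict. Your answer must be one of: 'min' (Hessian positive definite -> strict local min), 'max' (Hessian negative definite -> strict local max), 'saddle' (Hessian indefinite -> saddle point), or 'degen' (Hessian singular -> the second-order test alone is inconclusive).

Compute the Hessian H = grad^2 f:
  H = [[7, 2], [2, 4]]
Verify stationarity: grad f(x*) = H x* + g = (0, 0).
Eigenvalues of H: 3, 8.
Both eigenvalues > 0, so H is positive definite -> x* is a strict local min.

min


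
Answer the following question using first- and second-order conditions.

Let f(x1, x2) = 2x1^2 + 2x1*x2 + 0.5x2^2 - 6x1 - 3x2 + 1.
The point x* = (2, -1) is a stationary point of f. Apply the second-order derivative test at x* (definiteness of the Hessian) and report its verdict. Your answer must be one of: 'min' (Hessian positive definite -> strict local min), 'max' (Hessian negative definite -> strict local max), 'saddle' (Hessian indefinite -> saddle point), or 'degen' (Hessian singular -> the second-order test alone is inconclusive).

Compute the Hessian H = grad^2 f:
  H = [[4, 2], [2, 1]]
Verify stationarity: grad f(x*) = H x* + g = (0, 0).
Eigenvalues of H: 0, 5.
H has a zero eigenvalue (singular; positive semidefinite but not definite), so H is neither positive definite, negative definite, nor indefinite. The second-order test alone is inconclusive -> degen.
(Indeed, f is constant along the null direction of H through x*, so x* is not a strict local extremum.)

degen


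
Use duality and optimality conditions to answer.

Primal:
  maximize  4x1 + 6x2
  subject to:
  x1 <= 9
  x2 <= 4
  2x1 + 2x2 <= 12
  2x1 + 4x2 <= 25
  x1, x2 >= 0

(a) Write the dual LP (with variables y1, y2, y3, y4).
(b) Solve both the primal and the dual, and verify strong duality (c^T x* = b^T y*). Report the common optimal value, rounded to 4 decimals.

The standard primal-dual pair for 'max c^T x s.t. A x <= b, x >= 0' is:
  Dual:  min b^T y  s.t.  A^T y >= c,  y >= 0.

So the dual LP is:
  minimize  9y1 + 4y2 + 12y3 + 25y4
  subject to:
    y1 + 2y3 + 2y4 >= 4
    y2 + 2y3 + 4y4 >= 6
    y1, y2, y3, y4 >= 0

Solving the primal: x* = (2, 4).
  primal value c^T x* = 32.
Solving the dual: y* = (0, 2, 2, 0).
  dual value b^T y* = 32.
Strong duality: c^T x* = b^T y*. Confirmed.

32


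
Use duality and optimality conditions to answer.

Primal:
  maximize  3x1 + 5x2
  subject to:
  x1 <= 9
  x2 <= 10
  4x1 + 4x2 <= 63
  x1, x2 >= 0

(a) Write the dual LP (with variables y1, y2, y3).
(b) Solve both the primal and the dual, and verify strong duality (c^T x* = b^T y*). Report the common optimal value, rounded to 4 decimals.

The standard primal-dual pair for 'max c^T x s.t. A x <= b, x >= 0' is:
  Dual:  min b^T y  s.t.  A^T y >= c,  y >= 0.

So the dual LP is:
  minimize  9y1 + 10y2 + 63y3
  subject to:
    y1 + 4y3 >= 3
    y2 + 4y3 >= 5
    y1, y2, y3 >= 0

Solving the primal: x* = (5.75, 10).
  primal value c^T x* = 67.25.
Solving the dual: y* = (0, 2, 0.75).
  dual value b^T y* = 67.25.
Strong duality: c^T x* = b^T y*. Confirmed.

67.25


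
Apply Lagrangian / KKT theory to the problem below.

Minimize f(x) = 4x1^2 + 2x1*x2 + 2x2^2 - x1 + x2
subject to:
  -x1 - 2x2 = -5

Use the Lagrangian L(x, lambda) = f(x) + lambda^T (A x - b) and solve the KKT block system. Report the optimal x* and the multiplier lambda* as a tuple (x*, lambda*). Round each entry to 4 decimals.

Form the Lagrangian:
  L(x, lambda) = (1/2) x^T Q x + c^T x + lambda^T (A x - b)
Stationarity (grad_x L = 0): Q x + c + A^T lambda = 0.
Primal feasibility: A x = b.

This gives the KKT block system:
  [ Q   A^T ] [ x     ]   [-c ]
  [ A    0  ] [ lambda ] = [ b ]

Solving the linear system:
  x*      = (0.2143, 2.3929)
  lambda* = (5.5)
  f(x*)   = 14.8393

x* = (0.2143, 2.3929), lambda* = (5.5)


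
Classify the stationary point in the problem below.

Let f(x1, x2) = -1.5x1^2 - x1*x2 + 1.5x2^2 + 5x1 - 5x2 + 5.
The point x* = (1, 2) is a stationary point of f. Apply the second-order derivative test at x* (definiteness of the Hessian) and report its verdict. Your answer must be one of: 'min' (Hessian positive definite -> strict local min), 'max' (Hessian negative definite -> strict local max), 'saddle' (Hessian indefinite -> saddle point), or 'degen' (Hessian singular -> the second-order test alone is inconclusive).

Compute the Hessian H = grad^2 f:
  H = [[-3, -1], [-1, 3]]
Verify stationarity: grad f(x*) = H x* + g = (0, 0).
Eigenvalues of H: -3.1623, 3.1623.
Eigenvalues have mixed signs, so H is indefinite -> x* is a saddle point.

saddle


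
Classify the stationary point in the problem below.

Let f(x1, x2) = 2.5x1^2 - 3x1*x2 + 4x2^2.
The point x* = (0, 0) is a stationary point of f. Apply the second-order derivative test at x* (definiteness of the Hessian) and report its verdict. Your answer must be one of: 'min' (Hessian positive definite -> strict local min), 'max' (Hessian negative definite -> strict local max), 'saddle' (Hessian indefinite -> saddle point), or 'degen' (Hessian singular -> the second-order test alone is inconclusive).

Compute the Hessian H = grad^2 f:
  H = [[5, -3], [-3, 8]]
Verify stationarity: grad f(x*) = H x* + g = (0, 0).
Eigenvalues of H: 3.1459, 9.8541.
Both eigenvalues > 0, so H is positive definite -> x* is a strict local min.

min


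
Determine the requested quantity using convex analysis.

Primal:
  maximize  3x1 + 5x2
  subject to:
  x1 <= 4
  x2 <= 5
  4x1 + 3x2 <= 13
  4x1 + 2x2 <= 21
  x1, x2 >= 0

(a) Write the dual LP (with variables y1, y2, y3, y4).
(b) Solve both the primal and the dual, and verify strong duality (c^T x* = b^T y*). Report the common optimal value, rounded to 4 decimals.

The standard primal-dual pair for 'max c^T x s.t. A x <= b, x >= 0' is:
  Dual:  min b^T y  s.t.  A^T y >= c,  y >= 0.

So the dual LP is:
  minimize  4y1 + 5y2 + 13y3 + 21y4
  subject to:
    y1 + 4y3 + 4y4 >= 3
    y2 + 3y3 + 2y4 >= 5
    y1, y2, y3, y4 >= 0

Solving the primal: x* = (0, 4.3333).
  primal value c^T x* = 21.6667.
Solving the dual: y* = (0, 0, 1.6667, 0).
  dual value b^T y* = 21.6667.
Strong duality: c^T x* = b^T y*. Confirmed.

21.6667


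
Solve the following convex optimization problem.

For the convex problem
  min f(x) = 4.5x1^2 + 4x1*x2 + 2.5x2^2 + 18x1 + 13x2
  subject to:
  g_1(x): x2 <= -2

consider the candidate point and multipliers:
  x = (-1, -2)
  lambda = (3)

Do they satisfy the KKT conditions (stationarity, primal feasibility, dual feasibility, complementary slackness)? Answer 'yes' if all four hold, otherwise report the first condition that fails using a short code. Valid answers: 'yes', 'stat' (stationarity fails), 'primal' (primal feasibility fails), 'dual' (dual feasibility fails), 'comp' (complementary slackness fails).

Gradient of f: grad f(x) = Q x + c = (1, -1)
Constraint values g_i(x) = a_i^T x - b_i:
  g_1((-1, -2)) = 0
Stationarity residual: grad f(x) + sum_i lambda_i a_i = (1, 2)
  -> stationarity FAILS
Primal feasibility (all g_i <= 0): OK
Dual feasibility (all lambda_i >= 0): OK
Complementary slackness (lambda_i * g_i(x) = 0 for all i): OK

Verdict: the first failing condition is stationarity -> stat.

stat


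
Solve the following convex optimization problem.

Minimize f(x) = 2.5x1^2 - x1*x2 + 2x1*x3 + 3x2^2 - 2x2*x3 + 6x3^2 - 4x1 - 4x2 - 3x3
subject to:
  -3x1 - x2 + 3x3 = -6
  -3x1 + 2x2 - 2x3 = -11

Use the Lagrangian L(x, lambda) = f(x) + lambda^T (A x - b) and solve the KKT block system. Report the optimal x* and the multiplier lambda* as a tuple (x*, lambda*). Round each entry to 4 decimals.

Form the Lagrangian:
  L(x, lambda) = (1/2) x^T Q x + c^T x + lambda^T (A x - b)
Stationarity (grad_x L = 0): Q x + c + A^T lambda = 0.
Primal feasibility: A x = b.

This gives the KKT block system:
  [ Q   A^T ] [ x     ]   [-c ]
  [ A    0  ] [ lambda ] = [ b ]

Solving the linear system:
  x*      = (2.8897, -0.4136, 0.7519)
  lambda* = (-0.877, 4.9989)
  f(x*)   = 18.7831

x* = (2.8897, -0.4136, 0.7519), lambda* = (-0.877, 4.9989)


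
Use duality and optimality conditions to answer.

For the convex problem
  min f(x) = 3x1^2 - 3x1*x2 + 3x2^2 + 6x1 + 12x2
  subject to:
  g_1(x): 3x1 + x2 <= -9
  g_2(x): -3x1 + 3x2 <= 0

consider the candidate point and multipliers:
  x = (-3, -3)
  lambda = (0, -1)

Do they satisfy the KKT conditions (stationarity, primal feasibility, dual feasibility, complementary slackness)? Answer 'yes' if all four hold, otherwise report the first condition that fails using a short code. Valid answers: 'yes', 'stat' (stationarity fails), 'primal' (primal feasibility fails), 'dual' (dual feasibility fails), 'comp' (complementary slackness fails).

Gradient of f: grad f(x) = Q x + c = (-3, 3)
Constraint values g_i(x) = a_i^T x - b_i:
  g_1((-3, -3)) = -3
  g_2((-3, -3)) = 0
Stationarity residual: grad f(x) + sum_i lambda_i a_i = (0, 0)
  -> stationarity OK
Primal feasibility (all g_i <= 0): OK
Dual feasibility (all lambda_i >= 0): FAILS
Complementary slackness (lambda_i * g_i(x) = 0 for all i): OK

Verdict: the first failing condition is dual_feasibility -> dual.

dual


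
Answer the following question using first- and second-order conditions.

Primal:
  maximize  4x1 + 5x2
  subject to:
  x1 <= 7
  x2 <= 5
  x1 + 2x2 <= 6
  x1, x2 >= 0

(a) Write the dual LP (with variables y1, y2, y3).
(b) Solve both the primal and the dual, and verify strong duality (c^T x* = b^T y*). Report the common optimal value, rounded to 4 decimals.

The standard primal-dual pair for 'max c^T x s.t. A x <= b, x >= 0' is:
  Dual:  min b^T y  s.t.  A^T y >= c,  y >= 0.

So the dual LP is:
  minimize  7y1 + 5y2 + 6y3
  subject to:
    y1 + y3 >= 4
    y2 + 2y3 >= 5
    y1, y2, y3 >= 0

Solving the primal: x* = (6, 0).
  primal value c^T x* = 24.
Solving the dual: y* = (0, 0, 4).
  dual value b^T y* = 24.
Strong duality: c^T x* = b^T y*. Confirmed.

24


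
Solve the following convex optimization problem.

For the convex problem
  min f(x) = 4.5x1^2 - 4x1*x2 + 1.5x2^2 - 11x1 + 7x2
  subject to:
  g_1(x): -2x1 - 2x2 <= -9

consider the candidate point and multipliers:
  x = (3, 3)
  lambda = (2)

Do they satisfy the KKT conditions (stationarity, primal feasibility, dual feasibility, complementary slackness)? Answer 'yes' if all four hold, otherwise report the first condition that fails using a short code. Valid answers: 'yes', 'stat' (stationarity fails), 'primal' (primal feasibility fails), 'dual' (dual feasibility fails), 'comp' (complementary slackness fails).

Gradient of f: grad f(x) = Q x + c = (4, 4)
Constraint values g_i(x) = a_i^T x - b_i:
  g_1((3, 3)) = -3
Stationarity residual: grad f(x) + sum_i lambda_i a_i = (0, 0)
  -> stationarity OK
Primal feasibility (all g_i <= 0): OK
Dual feasibility (all lambda_i >= 0): OK
Complementary slackness (lambda_i * g_i(x) = 0 for all i): FAILS

Verdict: the first failing condition is complementary_slackness -> comp.

comp


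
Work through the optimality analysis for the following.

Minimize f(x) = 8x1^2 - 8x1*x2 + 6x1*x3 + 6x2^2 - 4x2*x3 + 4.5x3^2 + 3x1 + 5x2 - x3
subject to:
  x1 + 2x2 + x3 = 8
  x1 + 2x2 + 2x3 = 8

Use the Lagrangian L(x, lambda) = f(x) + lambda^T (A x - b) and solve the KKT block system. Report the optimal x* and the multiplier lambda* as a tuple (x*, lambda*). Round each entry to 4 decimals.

Form the Lagrangian:
  L(x, lambda) = (1/2) x^T Q x + c^T x + lambda^T (A x - b)
Stationarity (grad_x L = 0): Q x + c + A^T lambda = 0.
Primal feasibility: A x = b.

This gives the KKT block system:
  [ Q   A^T ] [ x     ]   [-c ]
  [ A    0  ] [ lambda ] = [ b ]

Solving the linear system:
  x*      = (2.0556, 2.9722, 0)
  lambda* = (-24.7778, 12.6667)
  f(x*)   = 58.9583

x* = (2.0556, 2.9722, 0), lambda* = (-24.7778, 12.6667)


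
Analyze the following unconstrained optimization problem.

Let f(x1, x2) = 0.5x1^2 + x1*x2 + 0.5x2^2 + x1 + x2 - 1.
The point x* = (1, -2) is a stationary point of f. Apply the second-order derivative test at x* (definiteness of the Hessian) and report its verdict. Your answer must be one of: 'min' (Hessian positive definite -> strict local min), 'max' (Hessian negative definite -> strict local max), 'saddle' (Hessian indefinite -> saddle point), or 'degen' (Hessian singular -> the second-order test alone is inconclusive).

Compute the Hessian H = grad^2 f:
  H = [[1, 1], [1, 1]]
Verify stationarity: grad f(x*) = H x* + g = (0, 0).
Eigenvalues of H: 0, 2.
H has a zero eigenvalue (singular; positive semidefinite but not definite), so H is neither positive definite, negative definite, nor indefinite. The second-order test alone is inconclusive -> degen.
(Indeed, f is constant along the null direction of H through x*, so x* is not a strict local extremum.)

degen


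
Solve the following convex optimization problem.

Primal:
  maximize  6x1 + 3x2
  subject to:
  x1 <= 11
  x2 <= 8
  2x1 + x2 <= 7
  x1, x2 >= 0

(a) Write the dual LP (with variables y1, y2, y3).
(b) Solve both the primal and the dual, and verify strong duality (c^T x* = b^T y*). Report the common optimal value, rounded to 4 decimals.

The standard primal-dual pair for 'max c^T x s.t. A x <= b, x >= 0' is:
  Dual:  min b^T y  s.t.  A^T y >= c,  y >= 0.

So the dual LP is:
  minimize  11y1 + 8y2 + 7y3
  subject to:
    y1 + 2y3 >= 6
    y2 + y3 >= 3
    y1, y2, y3 >= 0

Solving the primal: x* = (3.5, 0).
  primal value c^T x* = 21.
Solving the dual: y* = (0, 0, 3).
  dual value b^T y* = 21.
Strong duality: c^T x* = b^T y*. Confirmed.

21


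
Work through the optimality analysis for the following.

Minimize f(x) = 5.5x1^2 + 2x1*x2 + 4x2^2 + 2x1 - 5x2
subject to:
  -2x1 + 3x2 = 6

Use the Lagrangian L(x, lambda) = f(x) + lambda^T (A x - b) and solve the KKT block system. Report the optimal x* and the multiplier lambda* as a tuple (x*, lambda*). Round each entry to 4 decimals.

Form the Lagrangian:
  L(x, lambda) = (1/2) x^T Q x + c^T x + lambda^T (A x - b)
Stationarity (grad_x L = 0): Q x + c + A^T lambda = 0.
Primal feasibility: A x = b.

This gives the KKT block system:
  [ Q   A^T ] [ x     ]   [-c ]
  [ A    0  ] [ lambda ] = [ b ]

Solving the linear system:
  x*      = (-0.7742, 1.4839)
  lambda* = (-1.7742)
  f(x*)   = 0.8387

x* = (-0.7742, 1.4839), lambda* = (-1.7742)


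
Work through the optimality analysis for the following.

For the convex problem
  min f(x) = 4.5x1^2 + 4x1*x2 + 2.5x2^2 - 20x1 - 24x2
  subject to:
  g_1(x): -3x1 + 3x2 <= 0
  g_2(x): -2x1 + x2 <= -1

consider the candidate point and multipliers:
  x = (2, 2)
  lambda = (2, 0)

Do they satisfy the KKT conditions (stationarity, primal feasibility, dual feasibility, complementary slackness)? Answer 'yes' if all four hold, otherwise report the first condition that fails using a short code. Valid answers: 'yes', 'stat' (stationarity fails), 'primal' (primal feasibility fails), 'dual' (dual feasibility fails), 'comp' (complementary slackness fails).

Gradient of f: grad f(x) = Q x + c = (6, -6)
Constraint values g_i(x) = a_i^T x - b_i:
  g_1((2, 2)) = 0
  g_2((2, 2)) = -1
Stationarity residual: grad f(x) + sum_i lambda_i a_i = (0, 0)
  -> stationarity OK
Primal feasibility (all g_i <= 0): OK
Dual feasibility (all lambda_i >= 0): OK
Complementary slackness (lambda_i * g_i(x) = 0 for all i): OK

Verdict: yes, KKT holds.

yes


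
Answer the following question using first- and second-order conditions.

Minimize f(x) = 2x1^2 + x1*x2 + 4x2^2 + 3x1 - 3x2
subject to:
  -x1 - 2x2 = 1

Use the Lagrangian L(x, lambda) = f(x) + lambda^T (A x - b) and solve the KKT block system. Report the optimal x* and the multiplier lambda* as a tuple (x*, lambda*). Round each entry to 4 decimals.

Form the Lagrangian:
  L(x, lambda) = (1/2) x^T Q x + c^T x + lambda^T (A x - b)
Stationarity (grad_x L = 0): Q x + c + A^T lambda = 0.
Primal feasibility: A x = b.

This gives the KKT block system:
  [ Q   A^T ] [ x     ]   [-c ]
  [ A    0  ] [ lambda ] = [ b ]

Solving the linear system:
  x*      = (-1.2, 0.1)
  lambda* = (-1.7)
  f(x*)   = -1.1

x* = (-1.2, 0.1), lambda* = (-1.7)


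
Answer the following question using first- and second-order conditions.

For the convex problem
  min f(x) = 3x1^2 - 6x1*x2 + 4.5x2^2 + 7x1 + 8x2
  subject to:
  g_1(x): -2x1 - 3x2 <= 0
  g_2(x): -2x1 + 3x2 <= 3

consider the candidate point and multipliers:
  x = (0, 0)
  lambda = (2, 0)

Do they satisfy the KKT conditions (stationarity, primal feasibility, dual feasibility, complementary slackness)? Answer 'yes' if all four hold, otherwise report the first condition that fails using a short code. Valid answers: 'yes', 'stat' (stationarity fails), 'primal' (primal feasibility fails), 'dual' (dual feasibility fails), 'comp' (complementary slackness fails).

Gradient of f: grad f(x) = Q x + c = (7, 8)
Constraint values g_i(x) = a_i^T x - b_i:
  g_1((0, 0)) = 0
  g_2((0, 0)) = -3
Stationarity residual: grad f(x) + sum_i lambda_i a_i = (3, 2)
  -> stationarity FAILS
Primal feasibility (all g_i <= 0): OK
Dual feasibility (all lambda_i >= 0): OK
Complementary slackness (lambda_i * g_i(x) = 0 for all i): OK

Verdict: the first failing condition is stationarity -> stat.

stat


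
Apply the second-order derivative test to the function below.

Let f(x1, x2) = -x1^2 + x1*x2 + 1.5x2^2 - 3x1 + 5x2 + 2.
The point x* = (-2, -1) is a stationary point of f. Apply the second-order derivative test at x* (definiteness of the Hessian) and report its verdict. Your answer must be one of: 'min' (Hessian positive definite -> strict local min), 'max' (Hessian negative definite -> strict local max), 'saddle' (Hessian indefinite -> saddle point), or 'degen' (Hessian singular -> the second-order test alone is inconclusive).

Compute the Hessian H = grad^2 f:
  H = [[-2, 1], [1, 3]]
Verify stationarity: grad f(x*) = H x* + g = (0, 0).
Eigenvalues of H: -2.1926, 3.1926.
Eigenvalues have mixed signs, so H is indefinite -> x* is a saddle point.

saddle


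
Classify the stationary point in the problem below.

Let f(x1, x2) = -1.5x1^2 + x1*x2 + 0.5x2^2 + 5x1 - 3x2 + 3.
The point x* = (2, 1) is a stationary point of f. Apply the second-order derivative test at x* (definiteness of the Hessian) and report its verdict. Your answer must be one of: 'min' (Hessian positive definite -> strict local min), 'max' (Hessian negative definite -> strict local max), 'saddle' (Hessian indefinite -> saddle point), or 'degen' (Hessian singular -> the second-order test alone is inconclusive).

Compute the Hessian H = grad^2 f:
  H = [[-3, 1], [1, 1]]
Verify stationarity: grad f(x*) = H x* + g = (0, 0).
Eigenvalues of H: -3.2361, 1.2361.
Eigenvalues have mixed signs, so H is indefinite -> x* is a saddle point.

saddle


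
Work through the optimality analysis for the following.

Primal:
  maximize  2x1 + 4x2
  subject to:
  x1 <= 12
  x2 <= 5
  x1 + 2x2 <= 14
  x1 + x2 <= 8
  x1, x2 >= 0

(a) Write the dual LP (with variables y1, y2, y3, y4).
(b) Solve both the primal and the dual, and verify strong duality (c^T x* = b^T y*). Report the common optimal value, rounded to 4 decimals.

The standard primal-dual pair for 'max c^T x s.t. A x <= b, x >= 0' is:
  Dual:  min b^T y  s.t.  A^T y >= c,  y >= 0.

So the dual LP is:
  minimize  12y1 + 5y2 + 14y3 + 8y4
  subject to:
    y1 + y3 + y4 >= 2
    y2 + 2y3 + y4 >= 4
    y1, y2, y3, y4 >= 0

Solving the primal: x* = (3, 5).
  primal value c^T x* = 26.
Solving the dual: y* = (0, 2, 0, 2).
  dual value b^T y* = 26.
Strong duality: c^T x* = b^T y*. Confirmed.

26


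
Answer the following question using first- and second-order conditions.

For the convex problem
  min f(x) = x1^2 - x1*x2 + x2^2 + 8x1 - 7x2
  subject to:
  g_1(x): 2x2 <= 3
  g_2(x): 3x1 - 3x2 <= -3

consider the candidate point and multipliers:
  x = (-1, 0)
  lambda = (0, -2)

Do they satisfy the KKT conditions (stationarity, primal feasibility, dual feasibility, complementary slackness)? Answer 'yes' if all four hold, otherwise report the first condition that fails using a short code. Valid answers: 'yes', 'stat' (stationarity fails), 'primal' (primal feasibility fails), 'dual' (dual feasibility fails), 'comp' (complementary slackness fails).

Gradient of f: grad f(x) = Q x + c = (6, -6)
Constraint values g_i(x) = a_i^T x - b_i:
  g_1((-1, 0)) = -3
  g_2((-1, 0)) = 0
Stationarity residual: grad f(x) + sum_i lambda_i a_i = (0, 0)
  -> stationarity OK
Primal feasibility (all g_i <= 0): OK
Dual feasibility (all lambda_i >= 0): FAILS
Complementary slackness (lambda_i * g_i(x) = 0 for all i): OK

Verdict: the first failing condition is dual_feasibility -> dual.

dual


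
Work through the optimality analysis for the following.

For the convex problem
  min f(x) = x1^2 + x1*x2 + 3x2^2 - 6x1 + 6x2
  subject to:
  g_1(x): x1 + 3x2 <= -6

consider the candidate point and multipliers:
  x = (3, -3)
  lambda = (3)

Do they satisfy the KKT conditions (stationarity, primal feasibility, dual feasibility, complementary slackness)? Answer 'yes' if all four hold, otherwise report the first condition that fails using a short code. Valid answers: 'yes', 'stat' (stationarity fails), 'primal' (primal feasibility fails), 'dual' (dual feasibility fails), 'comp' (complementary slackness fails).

Gradient of f: grad f(x) = Q x + c = (-3, -9)
Constraint values g_i(x) = a_i^T x - b_i:
  g_1((3, -3)) = 0
Stationarity residual: grad f(x) + sum_i lambda_i a_i = (0, 0)
  -> stationarity OK
Primal feasibility (all g_i <= 0): OK
Dual feasibility (all lambda_i >= 0): OK
Complementary slackness (lambda_i * g_i(x) = 0 for all i): OK

Verdict: yes, KKT holds.

yes


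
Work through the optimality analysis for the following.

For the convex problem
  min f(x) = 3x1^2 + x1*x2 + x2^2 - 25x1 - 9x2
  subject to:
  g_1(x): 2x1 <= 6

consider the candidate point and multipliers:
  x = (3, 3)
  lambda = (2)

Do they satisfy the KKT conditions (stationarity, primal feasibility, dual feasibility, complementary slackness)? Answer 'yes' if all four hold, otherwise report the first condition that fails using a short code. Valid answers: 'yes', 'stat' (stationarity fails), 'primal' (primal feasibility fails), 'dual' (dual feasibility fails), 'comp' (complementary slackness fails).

Gradient of f: grad f(x) = Q x + c = (-4, 0)
Constraint values g_i(x) = a_i^T x - b_i:
  g_1((3, 3)) = 0
Stationarity residual: grad f(x) + sum_i lambda_i a_i = (0, 0)
  -> stationarity OK
Primal feasibility (all g_i <= 0): OK
Dual feasibility (all lambda_i >= 0): OK
Complementary slackness (lambda_i * g_i(x) = 0 for all i): OK

Verdict: yes, KKT holds.

yes


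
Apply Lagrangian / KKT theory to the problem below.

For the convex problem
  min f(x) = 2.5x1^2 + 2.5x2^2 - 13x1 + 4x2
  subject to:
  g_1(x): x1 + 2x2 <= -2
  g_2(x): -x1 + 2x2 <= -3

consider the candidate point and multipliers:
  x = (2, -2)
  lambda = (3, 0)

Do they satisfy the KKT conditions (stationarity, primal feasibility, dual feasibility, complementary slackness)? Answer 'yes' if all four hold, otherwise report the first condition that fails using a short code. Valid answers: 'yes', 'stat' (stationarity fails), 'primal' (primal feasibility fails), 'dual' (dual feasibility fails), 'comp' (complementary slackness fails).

Gradient of f: grad f(x) = Q x + c = (-3, -6)
Constraint values g_i(x) = a_i^T x - b_i:
  g_1((2, -2)) = 0
  g_2((2, -2)) = -3
Stationarity residual: grad f(x) + sum_i lambda_i a_i = (0, 0)
  -> stationarity OK
Primal feasibility (all g_i <= 0): OK
Dual feasibility (all lambda_i >= 0): OK
Complementary slackness (lambda_i * g_i(x) = 0 for all i): OK

Verdict: yes, KKT holds.

yes


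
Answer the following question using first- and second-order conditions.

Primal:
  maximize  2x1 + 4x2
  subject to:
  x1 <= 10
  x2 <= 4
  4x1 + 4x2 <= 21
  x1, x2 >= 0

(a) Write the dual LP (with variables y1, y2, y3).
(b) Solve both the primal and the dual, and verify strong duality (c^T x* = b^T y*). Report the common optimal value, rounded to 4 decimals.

The standard primal-dual pair for 'max c^T x s.t. A x <= b, x >= 0' is:
  Dual:  min b^T y  s.t.  A^T y >= c,  y >= 0.

So the dual LP is:
  minimize  10y1 + 4y2 + 21y3
  subject to:
    y1 + 4y3 >= 2
    y2 + 4y3 >= 4
    y1, y2, y3 >= 0

Solving the primal: x* = (1.25, 4).
  primal value c^T x* = 18.5.
Solving the dual: y* = (0, 2, 0.5).
  dual value b^T y* = 18.5.
Strong duality: c^T x* = b^T y*. Confirmed.

18.5


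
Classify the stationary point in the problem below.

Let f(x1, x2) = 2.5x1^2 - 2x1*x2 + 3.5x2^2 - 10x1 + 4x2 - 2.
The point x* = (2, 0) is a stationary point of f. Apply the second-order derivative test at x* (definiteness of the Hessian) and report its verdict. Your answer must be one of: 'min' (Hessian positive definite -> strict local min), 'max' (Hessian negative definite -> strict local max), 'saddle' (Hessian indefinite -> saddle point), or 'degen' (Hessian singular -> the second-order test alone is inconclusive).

Compute the Hessian H = grad^2 f:
  H = [[5, -2], [-2, 7]]
Verify stationarity: grad f(x*) = H x* + g = (0, 0).
Eigenvalues of H: 3.7639, 8.2361.
Both eigenvalues > 0, so H is positive definite -> x* is a strict local min.

min


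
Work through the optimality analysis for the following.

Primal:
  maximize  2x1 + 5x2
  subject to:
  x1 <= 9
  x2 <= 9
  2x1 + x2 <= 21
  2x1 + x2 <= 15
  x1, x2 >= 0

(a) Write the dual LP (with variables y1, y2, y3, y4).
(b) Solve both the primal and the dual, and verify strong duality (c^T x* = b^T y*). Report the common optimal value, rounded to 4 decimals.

The standard primal-dual pair for 'max c^T x s.t. A x <= b, x >= 0' is:
  Dual:  min b^T y  s.t.  A^T y >= c,  y >= 0.

So the dual LP is:
  minimize  9y1 + 9y2 + 21y3 + 15y4
  subject to:
    y1 + 2y3 + 2y4 >= 2
    y2 + y3 + y4 >= 5
    y1, y2, y3, y4 >= 0

Solving the primal: x* = (3, 9).
  primal value c^T x* = 51.
Solving the dual: y* = (0, 4, 0, 1).
  dual value b^T y* = 51.
Strong duality: c^T x* = b^T y*. Confirmed.

51


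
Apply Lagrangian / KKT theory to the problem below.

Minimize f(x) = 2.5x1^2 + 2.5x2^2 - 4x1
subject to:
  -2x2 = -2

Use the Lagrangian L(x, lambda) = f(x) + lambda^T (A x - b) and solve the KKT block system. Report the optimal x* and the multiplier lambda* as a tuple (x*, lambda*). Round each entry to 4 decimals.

Form the Lagrangian:
  L(x, lambda) = (1/2) x^T Q x + c^T x + lambda^T (A x - b)
Stationarity (grad_x L = 0): Q x + c + A^T lambda = 0.
Primal feasibility: A x = b.

This gives the KKT block system:
  [ Q   A^T ] [ x     ]   [-c ]
  [ A    0  ] [ lambda ] = [ b ]

Solving the linear system:
  x*      = (0.8, 1)
  lambda* = (2.5)
  f(x*)   = 0.9

x* = (0.8, 1), lambda* = (2.5)


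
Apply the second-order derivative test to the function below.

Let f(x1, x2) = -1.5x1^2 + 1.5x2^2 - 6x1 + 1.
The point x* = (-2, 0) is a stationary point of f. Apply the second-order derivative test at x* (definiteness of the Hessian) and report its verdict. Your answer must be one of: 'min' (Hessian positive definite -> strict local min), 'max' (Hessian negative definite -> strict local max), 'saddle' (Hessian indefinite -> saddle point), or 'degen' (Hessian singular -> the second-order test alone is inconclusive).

Compute the Hessian H = grad^2 f:
  H = [[-3, 0], [0, 3]]
Verify stationarity: grad f(x*) = H x* + g = (0, 0).
Eigenvalues of H: -3, 3.
Eigenvalues have mixed signs, so H is indefinite -> x* is a saddle point.

saddle
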